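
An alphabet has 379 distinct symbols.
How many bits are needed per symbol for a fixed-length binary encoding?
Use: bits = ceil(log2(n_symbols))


log2(379) = 8.5661
Bracket: 2^8 = 256 < 379 <= 2^9 = 512
So ceil(log2(379)) = 9

bits = ceil(log2(379)) = ceil(8.5661) = 9 bits


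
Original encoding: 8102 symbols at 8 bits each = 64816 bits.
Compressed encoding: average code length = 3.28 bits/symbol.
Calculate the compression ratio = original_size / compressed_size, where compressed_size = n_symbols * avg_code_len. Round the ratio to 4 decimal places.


original_size = n_symbols * orig_bits = 8102 * 8 = 64816 bits
compressed_size = n_symbols * avg_code_len = 8102 * 3.28 = 26574.56 bits
ratio = original_size / compressed_size = 64816 / 26574.56 = 2.439

Compression ratio = 2.439


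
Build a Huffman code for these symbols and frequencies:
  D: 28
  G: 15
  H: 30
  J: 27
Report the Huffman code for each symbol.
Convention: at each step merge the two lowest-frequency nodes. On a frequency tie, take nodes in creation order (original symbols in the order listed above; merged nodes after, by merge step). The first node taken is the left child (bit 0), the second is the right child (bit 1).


Huffman tree construction:
Step 1: Merge G(15) + J(27) = 42
Step 2: Merge D(28) + H(30) = 58
Step 3: Merge (G+J)(42) + (D+H)(58) = 100
Read each symbol's code off the tree from the root (left child = 0, right child = 1).

Codes:
  D: 10 (length 2)
  G: 00 (length 2)
  H: 11 (length 2)
  J: 01 (length 2)
Average code length: 200/100 = 2.0000 bits/symbol


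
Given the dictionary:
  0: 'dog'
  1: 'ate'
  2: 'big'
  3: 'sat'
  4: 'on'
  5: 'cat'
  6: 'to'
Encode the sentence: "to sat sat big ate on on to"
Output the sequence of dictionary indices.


Look up each word in the dictionary:
  'to' -> 6
  'sat' -> 3
  'sat' -> 3
  'big' -> 2
  'ate' -> 1
  'on' -> 4
  'on' -> 4
  'to' -> 6

Encoded: [6, 3, 3, 2, 1, 4, 4, 6]


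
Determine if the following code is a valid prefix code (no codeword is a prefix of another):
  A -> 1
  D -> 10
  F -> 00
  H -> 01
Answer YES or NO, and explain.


Checking each pair (does one codeword prefix another?):
  A='1' vs D='10': prefix -- VIOLATION

NO -- this is NOT a valid prefix code. A (1) is a prefix of D (10).


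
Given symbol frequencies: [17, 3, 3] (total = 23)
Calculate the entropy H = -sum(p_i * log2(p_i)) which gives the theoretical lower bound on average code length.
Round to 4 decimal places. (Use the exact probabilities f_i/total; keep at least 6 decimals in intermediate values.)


Per-symbol terms -p_i * log2(p_i) with p_i = f_i/23:
  p = 17/23 = 0.739130: log2(p) = -0.436099, -p*log2(p) = 0.322334
  p = 3/23 = 0.130435: log2(p) = -2.938599, -p*log2(p) = 0.383296
  p = 3/23 = 0.130435: log2(p) = -2.938599, -p*log2(p) = 0.383296
H = 0.322334 + 0.383296 + 0.383296 = 1.088926

H = 1.0889 bits/symbol


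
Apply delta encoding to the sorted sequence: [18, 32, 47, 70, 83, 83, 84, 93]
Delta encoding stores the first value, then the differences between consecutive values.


First value: 18
Deltas:
  32 - 18 = 14
  47 - 32 = 15
  70 - 47 = 23
  83 - 70 = 13
  83 - 83 = 0
  84 - 83 = 1
  93 - 84 = 9


Delta encoded: [18, 14, 15, 23, 13, 0, 1, 9]


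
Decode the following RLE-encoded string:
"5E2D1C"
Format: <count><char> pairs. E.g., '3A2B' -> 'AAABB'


Expanding each <count><char> pair:
  5E -> 'EEEEE'
  2D -> 'DD'
  1C -> 'C'

Decoded = EEEEEDDC


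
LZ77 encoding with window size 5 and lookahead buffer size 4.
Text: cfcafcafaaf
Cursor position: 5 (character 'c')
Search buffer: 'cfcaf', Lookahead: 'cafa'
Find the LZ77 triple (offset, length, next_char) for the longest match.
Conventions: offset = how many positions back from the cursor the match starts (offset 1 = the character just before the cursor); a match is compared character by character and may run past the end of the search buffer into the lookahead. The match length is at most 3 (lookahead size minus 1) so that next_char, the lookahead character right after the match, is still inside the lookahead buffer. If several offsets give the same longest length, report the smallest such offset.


Try each offset into the search buffer:
  offset=1 (pos 4, char 'f'): match length 0
  offset=2 (pos 3, char 'a'): match length 0
  offset=3 (pos 2, char 'c'): match length 3
  offset=4 (pos 1, char 'f'): match length 0
  offset=5 (pos 0, char 'c'): match length 1
Longest match has length 3 at offset 3.
next_char = character at position 5 + 3 = 8 -> 'a'

Best match: offset=3, length=3 (matching 'caf' starting at position 2)
LZ77 triple: (3, 3, 'a')


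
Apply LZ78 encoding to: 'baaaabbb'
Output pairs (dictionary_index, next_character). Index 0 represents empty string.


LZ78 encoding steps:
Dictionary: {0: ''}
Step 1: w='' (idx 0), next='b' -> output (0, 'b'), add 'b' as idx 1
Step 2: w='' (idx 0), next='a' -> output (0, 'a'), add 'a' as idx 2
Step 3: w='a' (idx 2), next='a' -> output (2, 'a'), add 'aa' as idx 3
Step 4: w='a' (idx 2), next='b' -> output (2, 'b'), add 'ab' as idx 4
Step 5: w='b' (idx 1), next='b' -> output (1, 'b'), add 'bb' as idx 5


Encoded: [(0, 'b'), (0, 'a'), (2, 'a'), (2, 'b'), (1, 'b')]


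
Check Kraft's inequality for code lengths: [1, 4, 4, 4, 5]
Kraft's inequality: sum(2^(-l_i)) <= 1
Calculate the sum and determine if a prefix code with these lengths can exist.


Sum = 2^(-1) + 2^(-4) + 2^(-4) + 2^(-4) + 2^(-5)
    = 0.5 + 0.0625 + 0.0625 + 0.0625 + 0.03125
    = 23/32 = 0.71875
Since 0.71875 <= 1, Kraft's inequality IS satisfied.
A prefix code with these lengths CAN exist.

Kraft sum = 0.71875. Satisfied.


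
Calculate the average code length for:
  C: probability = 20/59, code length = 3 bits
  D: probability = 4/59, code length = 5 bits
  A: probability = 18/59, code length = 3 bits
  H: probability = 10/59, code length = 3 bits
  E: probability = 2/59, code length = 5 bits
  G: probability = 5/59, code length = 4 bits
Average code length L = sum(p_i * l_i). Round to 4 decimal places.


Weighted contributions p_i * l_i:
  C: (20/59) * 3 = 60/59
  D: (4/59) * 5 = 20/59
  A: (18/59) * 3 = 54/59
  H: (10/59) * 3 = 30/59
  E: (2/59) * 5 = 10/59
  G: (5/59) * 4 = 20/59
Sum = (60 + 20 + 54 + 30 + 10 + 20)/59 = 194/59

L = 194/59 = 3.2881 bits/symbol


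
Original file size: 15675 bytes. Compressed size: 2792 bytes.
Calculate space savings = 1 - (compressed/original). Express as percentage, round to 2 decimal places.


ratio = compressed/original = 2792/15675 = 0.178118
savings = 1 - ratio = 1 - 0.178118 = 0.821882
as a percentage: 0.821882 * 100 = 82.19%

Space savings = 1 - 2792/15675 = 82.19%


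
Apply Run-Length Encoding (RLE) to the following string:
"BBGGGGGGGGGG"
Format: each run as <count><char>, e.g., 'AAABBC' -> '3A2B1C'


Scanning runs left to right:
  i=0: run of 'B' x 2 -> '2B'
  i=2: run of 'G' x 10 -> '10G'

RLE = 2B10G


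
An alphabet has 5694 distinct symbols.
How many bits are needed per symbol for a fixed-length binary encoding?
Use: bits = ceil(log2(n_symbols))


log2(5694) = 12.4752
Bracket: 2^12 = 4096 < 5694 <= 2^13 = 8192
So ceil(log2(5694)) = 13

bits = ceil(log2(5694)) = ceil(12.4752) = 13 bits


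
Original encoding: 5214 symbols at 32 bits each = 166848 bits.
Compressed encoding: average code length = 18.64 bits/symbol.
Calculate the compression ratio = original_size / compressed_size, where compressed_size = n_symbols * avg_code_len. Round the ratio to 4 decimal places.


original_size = n_symbols * orig_bits = 5214 * 32 = 166848 bits
compressed_size = n_symbols * avg_code_len = 5214 * 18.64 = 97188.96 bits
ratio = original_size / compressed_size = 166848 / 97188.96 = 1.7167

Compression ratio = 1.7167


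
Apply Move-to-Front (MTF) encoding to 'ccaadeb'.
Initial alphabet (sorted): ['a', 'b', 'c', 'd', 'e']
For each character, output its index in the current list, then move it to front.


MTF encoding:
'c': index 2 in ['a', 'b', 'c', 'd', 'e'] -> ['c', 'a', 'b', 'd', 'e']
'c': index 0 in ['c', 'a', 'b', 'd', 'e'] -> ['c', 'a', 'b', 'd', 'e']
'a': index 1 in ['c', 'a', 'b', 'd', 'e'] -> ['a', 'c', 'b', 'd', 'e']
'a': index 0 in ['a', 'c', 'b', 'd', 'e'] -> ['a', 'c', 'b', 'd', 'e']
'd': index 3 in ['a', 'c', 'b', 'd', 'e'] -> ['d', 'a', 'c', 'b', 'e']
'e': index 4 in ['d', 'a', 'c', 'b', 'e'] -> ['e', 'd', 'a', 'c', 'b']
'b': index 4 in ['e', 'd', 'a', 'c', 'b'] -> ['b', 'e', 'd', 'a', 'c']


Output: [2, 0, 1, 0, 3, 4, 4]


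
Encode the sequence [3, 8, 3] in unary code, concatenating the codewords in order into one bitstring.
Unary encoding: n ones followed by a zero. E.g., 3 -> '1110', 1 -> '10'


Encode each number as n ones followed by a terminating 0:
  3 -> 1110 (4 bits)
  8 -> 111111110 (9 bits)
  3 -> 1110 (4 bits)
Total length = 4 + 9 + 4 = 17 bits.

Unary([3, 8, 3]) = 11101111111101110 (17 bits)


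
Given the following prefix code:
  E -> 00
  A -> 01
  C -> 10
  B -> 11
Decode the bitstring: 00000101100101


Decoding step by step:
Bits 00 -> E
Bits 00 -> E
Bits 01 -> A
Bits 01 -> A
Bits 10 -> C
Bits 01 -> A
Bits 01 -> A


Decoded message: EEAACAA


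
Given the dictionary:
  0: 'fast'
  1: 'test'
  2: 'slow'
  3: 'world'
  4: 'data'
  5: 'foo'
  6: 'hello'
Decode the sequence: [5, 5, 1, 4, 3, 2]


Look up each index in the dictionary:
  5 -> 'foo'
  5 -> 'foo'
  1 -> 'test'
  4 -> 'data'
  3 -> 'world'
  2 -> 'slow'

Decoded: "foo foo test data world slow"


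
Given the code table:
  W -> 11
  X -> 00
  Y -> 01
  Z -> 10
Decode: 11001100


Decoding:
11 -> W
00 -> X
11 -> W
00 -> X


Result: WXWX


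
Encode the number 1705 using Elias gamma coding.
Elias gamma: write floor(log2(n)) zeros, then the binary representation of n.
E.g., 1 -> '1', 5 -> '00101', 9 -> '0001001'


num_bits = floor(log2(1705)) + 1 = 11
leading_zeros = num_bits - 1 = 10
binary(1705) = 11010101001

Elias gamma(1705) = '0000000000' + '11010101001' = 000000000011010101001 (21 bits)


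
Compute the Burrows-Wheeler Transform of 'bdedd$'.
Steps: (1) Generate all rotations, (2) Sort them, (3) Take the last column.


Rotations (sorted):
  0: $bdedd -> last char: d
  1: bdedd$ -> last char: $
  2: d$bded -> last char: d
  3: dd$bde -> last char: e
  4: dedd$b -> last char: b
  5: edd$bd -> last char: d


BWT = d$debd


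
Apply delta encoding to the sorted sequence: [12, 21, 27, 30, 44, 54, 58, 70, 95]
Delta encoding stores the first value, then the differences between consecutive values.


First value: 12
Deltas:
  21 - 12 = 9
  27 - 21 = 6
  30 - 27 = 3
  44 - 30 = 14
  54 - 44 = 10
  58 - 54 = 4
  70 - 58 = 12
  95 - 70 = 25


Delta encoded: [12, 9, 6, 3, 14, 10, 4, 12, 25]


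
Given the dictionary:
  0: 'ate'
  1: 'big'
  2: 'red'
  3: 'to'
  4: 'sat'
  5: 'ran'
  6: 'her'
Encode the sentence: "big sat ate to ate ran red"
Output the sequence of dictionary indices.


Look up each word in the dictionary:
  'big' -> 1
  'sat' -> 4
  'ate' -> 0
  'to' -> 3
  'ate' -> 0
  'ran' -> 5
  'red' -> 2

Encoded: [1, 4, 0, 3, 0, 5, 2]


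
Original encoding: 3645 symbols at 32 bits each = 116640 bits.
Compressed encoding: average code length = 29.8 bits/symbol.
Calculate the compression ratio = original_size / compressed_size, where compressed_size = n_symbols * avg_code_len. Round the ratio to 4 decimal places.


original_size = n_symbols * orig_bits = 3645 * 32 = 116640 bits
compressed_size = n_symbols * avg_code_len = 3645 * 29.8 = 108621.0 bits
ratio = original_size / compressed_size = 116640 / 108621.0 = 1.0738

Compression ratio = 1.0738


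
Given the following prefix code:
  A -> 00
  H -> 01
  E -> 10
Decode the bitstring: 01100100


Decoding step by step:
Bits 01 -> H
Bits 10 -> E
Bits 01 -> H
Bits 00 -> A


Decoded message: HEHA


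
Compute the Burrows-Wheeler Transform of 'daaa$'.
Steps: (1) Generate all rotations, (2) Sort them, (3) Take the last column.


Rotations (sorted):
  0: $daaa -> last char: a
  1: a$daa -> last char: a
  2: aa$da -> last char: a
  3: aaa$d -> last char: d
  4: daaa$ -> last char: $


BWT = aaad$


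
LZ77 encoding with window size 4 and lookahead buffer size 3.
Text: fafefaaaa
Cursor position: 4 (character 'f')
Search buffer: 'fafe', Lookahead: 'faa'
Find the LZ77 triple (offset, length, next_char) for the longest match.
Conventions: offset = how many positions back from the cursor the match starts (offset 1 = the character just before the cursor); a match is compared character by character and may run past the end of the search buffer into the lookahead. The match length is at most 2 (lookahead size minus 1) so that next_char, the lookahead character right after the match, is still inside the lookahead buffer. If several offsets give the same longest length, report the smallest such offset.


Try each offset into the search buffer:
  offset=1 (pos 3, char 'e'): match length 0
  offset=2 (pos 2, char 'f'): match length 1
  offset=3 (pos 1, char 'a'): match length 0
  offset=4 (pos 0, char 'f'): match length 2
Longest match has length 2 at offset 4.
next_char = character at position 4 + 2 = 6 -> 'a'

Best match: offset=4, length=2 (matching 'fa' starting at position 0)
LZ77 triple: (4, 2, 'a')


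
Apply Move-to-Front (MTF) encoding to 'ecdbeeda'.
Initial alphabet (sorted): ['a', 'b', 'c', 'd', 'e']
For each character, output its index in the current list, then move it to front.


MTF encoding:
'e': index 4 in ['a', 'b', 'c', 'd', 'e'] -> ['e', 'a', 'b', 'c', 'd']
'c': index 3 in ['e', 'a', 'b', 'c', 'd'] -> ['c', 'e', 'a', 'b', 'd']
'd': index 4 in ['c', 'e', 'a', 'b', 'd'] -> ['d', 'c', 'e', 'a', 'b']
'b': index 4 in ['d', 'c', 'e', 'a', 'b'] -> ['b', 'd', 'c', 'e', 'a']
'e': index 3 in ['b', 'd', 'c', 'e', 'a'] -> ['e', 'b', 'd', 'c', 'a']
'e': index 0 in ['e', 'b', 'd', 'c', 'a'] -> ['e', 'b', 'd', 'c', 'a']
'd': index 2 in ['e', 'b', 'd', 'c', 'a'] -> ['d', 'e', 'b', 'c', 'a']
'a': index 4 in ['d', 'e', 'b', 'c', 'a'] -> ['a', 'd', 'e', 'b', 'c']


Output: [4, 3, 4, 4, 3, 0, 2, 4]


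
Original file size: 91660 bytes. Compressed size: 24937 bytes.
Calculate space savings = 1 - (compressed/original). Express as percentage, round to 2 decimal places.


ratio = compressed/original = 24937/91660 = 0.27206
savings = 1 - ratio = 1 - 0.27206 = 0.72794
as a percentage: 0.72794 * 100 = 72.79%

Space savings = 1 - 24937/91660 = 72.79%


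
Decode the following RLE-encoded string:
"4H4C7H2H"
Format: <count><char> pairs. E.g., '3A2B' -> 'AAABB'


Expanding each <count><char> pair:
  4H -> 'HHHH'
  4C -> 'CCCC'
  7H -> 'HHHHHHH'
  2H -> 'HH'

Decoded = HHHHCCCCHHHHHHHHH


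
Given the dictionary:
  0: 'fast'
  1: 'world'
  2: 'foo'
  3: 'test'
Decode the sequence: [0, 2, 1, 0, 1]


Look up each index in the dictionary:
  0 -> 'fast'
  2 -> 'foo'
  1 -> 'world'
  0 -> 'fast'
  1 -> 'world'

Decoded: "fast foo world fast world"


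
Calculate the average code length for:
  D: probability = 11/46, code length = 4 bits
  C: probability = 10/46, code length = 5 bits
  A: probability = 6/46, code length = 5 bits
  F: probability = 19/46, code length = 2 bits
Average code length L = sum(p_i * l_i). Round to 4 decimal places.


Weighted contributions p_i * l_i:
  D: (11/46) * 4 = 44/46
  C: (10/46) * 5 = 50/46
  A: (6/46) * 5 = 30/46
  F: (19/46) * 2 = 38/46
Sum = (44 + 50 + 30 + 38)/46 = 162/46

L = 162/46 = 3.5217 bits/symbol


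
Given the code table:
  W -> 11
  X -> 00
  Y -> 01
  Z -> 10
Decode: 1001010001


Decoding:
10 -> Z
01 -> Y
01 -> Y
00 -> X
01 -> Y


Result: ZYYXY


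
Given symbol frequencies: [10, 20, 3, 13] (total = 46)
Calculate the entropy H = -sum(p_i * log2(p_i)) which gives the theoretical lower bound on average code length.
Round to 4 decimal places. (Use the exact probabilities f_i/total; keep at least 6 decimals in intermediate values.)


Per-symbol terms -p_i * log2(p_i) with p_i = f_i/46:
  p = 10/46 = 0.217391: log2(p) = -2.201634, -p*log2(p) = 0.478616
  p = 20/46 = 0.434783: log2(p) = -1.201634, -p*log2(p) = 0.522450
  p = 3/46 = 0.065217: log2(p) = -3.938599, -p*log2(p) = 0.256865
  p = 13/46 = 0.282609: log2(p) = -1.823122, -p*log2(p) = 0.515230
H = 0.478616 + 0.522450 + 0.256865 + 0.515230 = 1.773161

H = 1.7732 bits/symbol


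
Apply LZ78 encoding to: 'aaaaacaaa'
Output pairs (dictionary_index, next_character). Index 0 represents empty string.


LZ78 encoding steps:
Dictionary: {0: ''}
Step 1: w='' (idx 0), next='a' -> output (0, 'a'), add 'a' as idx 1
Step 2: w='a' (idx 1), next='a' -> output (1, 'a'), add 'aa' as idx 2
Step 3: w='aa' (idx 2), next='c' -> output (2, 'c'), add 'aac' as idx 3
Step 4: w='aa' (idx 2), next='a' -> output (2, 'a'), add 'aaa' as idx 4


Encoded: [(0, 'a'), (1, 'a'), (2, 'c'), (2, 'a')]


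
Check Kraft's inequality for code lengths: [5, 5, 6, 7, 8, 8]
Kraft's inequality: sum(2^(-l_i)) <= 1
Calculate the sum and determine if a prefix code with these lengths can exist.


Sum = 2^(-5) + 2^(-5) + 2^(-6) + 2^(-7) + 2^(-8) + 2^(-8)
    = 0.03125 + 0.03125 + 0.015625 + 0.0078125 + 0.00390625 + 0.00390625
    = 24/256 = 0.09375
Since 0.09375 <= 1, Kraft's inequality IS satisfied.
A prefix code with these lengths CAN exist.

Kraft sum = 0.09375. Satisfied.


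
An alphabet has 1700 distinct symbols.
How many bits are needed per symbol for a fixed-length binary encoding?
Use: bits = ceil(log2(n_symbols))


log2(1700) = 10.7313
Bracket: 2^10 = 1024 < 1700 <= 2^11 = 2048
So ceil(log2(1700)) = 11

bits = ceil(log2(1700)) = ceil(10.7313) = 11 bits


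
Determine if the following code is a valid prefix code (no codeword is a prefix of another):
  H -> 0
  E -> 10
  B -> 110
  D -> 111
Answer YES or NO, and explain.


Checking each pair (does one codeword prefix another?):
  H='0' vs E='10': no prefix
  H='0' vs B='110': no prefix
  H='0' vs D='111': no prefix
  E='10' vs H='0': no prefix
  E='10' vs B='110': no prefix
  E='10' vs D='111': no prefix
  B='110' vs H='0': no prefix
  B='110' vs E='10': no prefix
  B='110' vs D='111': no prefix
  D='111' vs H='0': no prefix
  D='111' vs E='10': no prefix
  D='111' vs B='110': no prefix
No violation found over all pairs.

YES -- this is a valid prefix code. No codeword is a prefix of any other codeword.


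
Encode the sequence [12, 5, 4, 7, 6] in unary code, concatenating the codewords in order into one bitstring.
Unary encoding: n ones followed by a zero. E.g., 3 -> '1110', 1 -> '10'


Encode each number as n ones followed by a terminating 0:
  12 -> 1111111111110 (13 bits)
  5 -> 111110 (6 bits)
  4 -> 11110 (5 bits)
  7 -> 11111110 (8 bits)
  6 -> 1111110 (7 bits)
Total length = 13 + 6 + 5 + 8 + 7 = 39 bits.

Unary([12, 5, 4, 7, 6]) = 111111111111011111011110111111101111110 (39 bits)


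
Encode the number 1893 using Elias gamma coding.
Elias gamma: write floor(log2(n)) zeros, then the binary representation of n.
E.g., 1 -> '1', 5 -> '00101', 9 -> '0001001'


num_bits = floor(log2(1893)) + 1 = 11
leading_zeros = num_bits - 1 = 10
binary(1893) = 11101100101

Elias gamma(1893) = '0000000000' + '11101100101' = 000000000011101100101 (21 bits)


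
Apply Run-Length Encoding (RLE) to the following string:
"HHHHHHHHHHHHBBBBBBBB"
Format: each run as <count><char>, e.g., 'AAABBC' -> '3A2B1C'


Scanning runs left to right:
  i=0: run of 'H' x 12 -> '12H'
  i=12: run of 'B' x 8 -> '8B'

RLE = 12H8B


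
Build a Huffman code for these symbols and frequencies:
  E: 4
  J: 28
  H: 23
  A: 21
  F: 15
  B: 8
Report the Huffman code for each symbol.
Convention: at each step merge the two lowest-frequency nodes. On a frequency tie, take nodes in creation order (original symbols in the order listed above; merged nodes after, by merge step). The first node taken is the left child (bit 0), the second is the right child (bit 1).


Huffman tree construction:
Step 1: Merge E(4) + B(8) = 12
Step 2: Merge (E+B)(12) + F(15) = 27
Step 3: Merge A(21) + H(23) = 44
Step 4: Merge ((E+B)+F)(27) + J(28) = 55
Step 5: Merge (A+H)(44) + (((E+B)+F)+J)(55) = 99
Read each symbol's code off the tree from the root (left child = 0, right child = 1).

Codes:
  E: 1000 (length 4)
  J: 11 (length 2)
  H: 01 (length 2)
  A: 00 (length 2)
  F: 101 (length 3)
  B: 1001 (length 4)
Average code length: 237/99 = 2.3939 bits/symbol


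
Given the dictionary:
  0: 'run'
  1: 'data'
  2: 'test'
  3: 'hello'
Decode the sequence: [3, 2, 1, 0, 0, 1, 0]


Look up each index in the dictionary:
  3 -> 'hello'
  2 -> 'test'
  1 -> 'data'
  0 -> 'run'
  0 -> 'run'
  1 -> 'data'
  0 -> 'run'

Decoded: "hello test data run run data run"


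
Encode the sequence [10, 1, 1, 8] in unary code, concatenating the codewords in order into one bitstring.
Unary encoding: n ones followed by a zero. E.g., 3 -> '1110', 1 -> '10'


Encode each number as n ones followed by a terminating 0:
  10 -> 11111111110 (11 bits)
  1 -> 10 (2 bits)
  1 -> 10 (2 bits)
  8 -> 111111110 (9 bits)
Total length = 11 + 2 + 2 + 9 = 24 bits.

Unary([10, 1, 1, 8]) = 111111111101010111111110 (24 bits)


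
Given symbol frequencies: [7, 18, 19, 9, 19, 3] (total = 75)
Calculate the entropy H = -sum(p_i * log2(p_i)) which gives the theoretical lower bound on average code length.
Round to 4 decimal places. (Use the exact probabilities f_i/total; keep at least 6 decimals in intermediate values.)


Per-symbol terms -p_i * log2(p_i) with p_i = f_i/75:
  p = 7/75 = 0.093333: log2(p) = -3.421464, -p*log2(p) = 0.319337
  p = 18/75 = 0.240000: log2(p) = -2.058894, -p*log2(p) = 0.494134
  p = 19/75 = 0.253333: log2(p) = -1.980891, -p*log2(p) = 0.501826
  p = 9/75 = 0.120000: log2(p) = -3.058894, -p*log2(p) = 0.367067
  p = 19/75 = 0.253333: log2(p) = -1.980891, -p*log2(p) = 0.501826
  p = 3/75 = 0.040000: log2(p) = -4.643856, -p*log2(p) = 0.185754
H = 0.319337 + 0.494134 + 0.501826 + 0.367067 + 0.501826 + 0.185754 = 2.369944

H = 2.3699 bits/symbol


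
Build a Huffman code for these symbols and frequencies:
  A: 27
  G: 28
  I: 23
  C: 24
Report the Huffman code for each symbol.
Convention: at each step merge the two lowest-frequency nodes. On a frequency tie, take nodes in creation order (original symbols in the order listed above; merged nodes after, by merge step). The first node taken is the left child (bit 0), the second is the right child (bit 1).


Huffman tree construction:
Step 1: Merge I(23) + C(24) = 47
Step 2: Merge A(27) + G(28) = 55
Step 3: Merge (I+C)(47) + (A+G)(55) = 102
Read each symbol's code off the tree from the root (left child = 0, right child = 1).

Codes:
  A: 10 (length 2)
  G: 11 (length 2)
  I: 00 (length 2)
  C: 01 (length 2)
Average code length: 204/102 = 2.0000 bits/symbol


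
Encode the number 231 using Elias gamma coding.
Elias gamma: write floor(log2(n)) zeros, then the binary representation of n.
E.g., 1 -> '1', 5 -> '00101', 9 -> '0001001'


num_bits = floor(log2(231)) + 1 = 8
leading_zeros = num_bits - 1 = 7
binary(231) = 11100111

Elias gamma(231) = '0000000' + '11100111' = 000000011100111 (15 bits)


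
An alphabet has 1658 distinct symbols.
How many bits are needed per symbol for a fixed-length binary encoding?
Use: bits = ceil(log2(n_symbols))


log2(1658) = 10.6952
Bracket: 2^10 = 1024 < 1658 <= 2^11 = 2048
So ceil(log2(1658)) = 11

bits = ceil(log2(1658)) = ceil(10.6952) = 11 bits


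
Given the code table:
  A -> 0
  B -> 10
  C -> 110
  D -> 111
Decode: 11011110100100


Decoding:
110 -> C
111 -> D
10 -> B
10 -> B
0 -> A
10 -> B
0 -> A


Result: CDBBABA


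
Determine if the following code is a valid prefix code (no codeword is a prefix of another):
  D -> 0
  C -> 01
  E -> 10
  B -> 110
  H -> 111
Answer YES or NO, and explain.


Checking each pair (does one codeword prefix another?):
  D='0' vs C='01': prefix -- VIOLATION

NO -- this is NOT a valid prefix code. D (0) is a prefix of C (01).


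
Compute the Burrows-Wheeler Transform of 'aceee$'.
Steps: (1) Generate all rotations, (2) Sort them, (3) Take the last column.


Rotations (sorted):
  0: $aceee -> last char: e
  1: aceee$ -> last char: $
  2: ceee$a -> last char: a
  3: e$acee -> last char: e
  4: ee$ace -> last char: e
  5: eee$ac -> last char: c


BWT = e$aeec


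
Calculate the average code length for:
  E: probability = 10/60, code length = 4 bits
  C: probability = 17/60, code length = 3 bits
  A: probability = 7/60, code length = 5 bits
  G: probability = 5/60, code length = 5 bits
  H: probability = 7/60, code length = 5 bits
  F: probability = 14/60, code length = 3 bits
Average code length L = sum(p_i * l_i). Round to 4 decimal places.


Weighted contributions p_i * l_i:
  E: (10/60) * 4 = 40/60
  C: (17/60) * 3 = 51/60
  A: (7/60) * 5 = 35/60
  G: (5/60) * 5 = 25/60
  H: (7/60) * 5 = 35/60
  F: (14/60) * 3 = 42/60
Sum = (40 + 51 + 35 + 25 + 35 + 42)/60 = 228/60

L = 228/60 = 3.8000 bits/symbol


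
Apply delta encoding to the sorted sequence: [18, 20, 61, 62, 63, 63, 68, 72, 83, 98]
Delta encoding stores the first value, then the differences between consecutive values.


First value: 18
Deltas:
  20 - 18 = 2
  61 - 20 = 41
  62 - 61 = 1
  63 - 62 = 1
  63 - 63 = 0
  68 - 63 = 5
  72 - 68 = 4
  83 - 72 = 11
  98 - 83 = 15


Delta encoded: [18, 2, 41, 1, 1, 0, 5, 4, 11, 15]


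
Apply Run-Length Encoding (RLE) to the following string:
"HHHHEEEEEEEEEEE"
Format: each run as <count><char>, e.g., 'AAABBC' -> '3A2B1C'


Scanning runs left to right:
  i=0: run of 'H' x 4 -> '4H'
  i=4: run of 'E' x 11 -> '11E'

RLE = 4H11E


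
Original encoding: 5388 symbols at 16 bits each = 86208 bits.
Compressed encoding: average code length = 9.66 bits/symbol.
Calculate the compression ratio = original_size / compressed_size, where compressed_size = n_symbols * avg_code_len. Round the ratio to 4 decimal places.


original_size = n_symbols * orig_bits = 5388 * 16 = 86208 bits
compressed_size = n_symbols * avg_code_len = 5388 * 9.66 = 52048.08 bits
ratio = original_size / compressed_size = 86208 / 52048.08 = 1.6563

Compression ratio = 1.6563


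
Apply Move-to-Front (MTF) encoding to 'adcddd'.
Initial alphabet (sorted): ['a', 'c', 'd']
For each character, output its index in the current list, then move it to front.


MTF encoding:
'a': index 0 in ['a', 'c', 'd'] -> ['a', 'c', 'd']
'd': index 2 in ['a', 'c', 'd'] -> ['d', 'a', 'c']
'c': index 2 in ['d', 'a', 'c'] -> ['c', 'd', 'a']
'd': index 1 in ['c', 'd', 'a'] -> ['d', 'c', 'a']
'd': index 0 in ['d', 'c', 'a'] -> ['d', 'c', 'a']
'd': index 0 in ['d', 'c', 'a'] -> ['d', 'c', 'a']


Output: [0, 2, 2, 1, 0, 0]


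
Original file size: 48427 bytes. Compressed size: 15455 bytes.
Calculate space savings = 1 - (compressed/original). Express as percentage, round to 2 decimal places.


ratio = compressed/original = 15455/48427 = 0.31914
savings = 1 - ratio = 1 - 0.31914 = 0.68086
as a percentage: 0.68086 * 100 = 68.09%

Space savings = 1 - 15455/48427 = 68.09%


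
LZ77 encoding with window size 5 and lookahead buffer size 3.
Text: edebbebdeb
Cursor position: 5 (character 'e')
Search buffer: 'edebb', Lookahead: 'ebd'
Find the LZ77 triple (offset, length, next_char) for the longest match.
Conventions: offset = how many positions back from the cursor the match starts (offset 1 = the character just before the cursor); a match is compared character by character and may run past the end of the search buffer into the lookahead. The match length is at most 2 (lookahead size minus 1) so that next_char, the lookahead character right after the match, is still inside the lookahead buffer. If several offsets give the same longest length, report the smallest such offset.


Try each offset into the search buffer:
  offset=1 (pos 4, char 'b'): match length 0
  offset=2 (pos 3, char 'b'): match length 0
  offset=3 (pos 2, char 'e'): match length 2
  offset=4 (pos 1, char 'd'): match length 0
  offset=5 (pos 0, char 'e'): match length 1
Longest match has length 2 at offset 3.
next_char = character at position 5 + 2 = 7 -> 'd'

Best match: offset=3, length=2 (matching 'eb' starting at position 2)
LZ77 triple: (3, 2, 'd')


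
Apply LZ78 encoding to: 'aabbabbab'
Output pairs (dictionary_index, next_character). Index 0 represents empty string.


LZ78 encoding steps:
Dictionary: {0: ''}
Step 1: w='' (idx 0), next='a' -> output (0, 'a'), add 'a' as idx 1
Step 2: w='a' (idx 1), next='b' -> output (1, 'b'), add 'ab' as idx 2
Step 3: w='' (idx 0), next='b' -> output (0, 'b'), add 'b' as idx 3
Step 4: w='ab' (idx 2), next='b' -> output (2, 'b'), add 'abb' as idx 4
Step 5: w='ab' (idx 2), end of input -> output (2, '')


Encoded: [(0, 'a'), (1, 'b'), (0, 'b'), (2, 'b'), (2, '')]


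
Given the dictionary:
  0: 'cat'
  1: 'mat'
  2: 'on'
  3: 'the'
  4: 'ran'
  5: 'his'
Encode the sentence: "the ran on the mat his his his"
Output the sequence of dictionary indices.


Look up each word in the dictionary:
  'the' -> 3
  'ran' -> 4
  'on' -> 2
  'the' -> 3
  'mat' -> 1
  'his' -> 5
  'his' -> 5
  'his' -> 5

Encoded: [3, 4, 2, 3, 1, 5, 5, 5]


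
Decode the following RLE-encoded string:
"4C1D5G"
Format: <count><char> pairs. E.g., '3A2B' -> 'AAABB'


Expanding each <count><char> pair:
  4C -> 'CCCC'
  1D -> 'D'
  5G -> 'GGGGG'

Decoded = CCCCDGGGGG


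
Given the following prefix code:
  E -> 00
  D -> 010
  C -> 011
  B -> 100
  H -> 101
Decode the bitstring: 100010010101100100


Decoding step by step:
Bits 100 -> B
Bits 010 -> D
Bits 010 -> D
Bits 101 -> H
Bits 100 -> B
Bits 100 -> B


Decoded message: BDDHBB


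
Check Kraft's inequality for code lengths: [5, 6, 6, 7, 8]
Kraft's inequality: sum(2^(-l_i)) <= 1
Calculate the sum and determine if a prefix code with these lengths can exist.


Sum = 2^(-5) + 2^(-6) + 2^(-6) + 2^(-7) + 2^(-8)
    = 0.03125 + 0.015625 + 0.015625 + 0.0078125 + 0.00390625
    = 19/256 = 0.07421875
Since 0.07421875 <= 1, Kraft's inequality IS satisfied.
A prefix code with these lengths CAN exist.

Kraft sum = 0.07421875. Satisfied.


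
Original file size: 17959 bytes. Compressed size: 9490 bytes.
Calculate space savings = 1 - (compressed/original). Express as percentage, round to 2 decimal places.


ratio = compressed/original = 9490/17959 = 0.528426
savings = 1 - ratio = 1 - 0.528426 = 0.471574
as a percentage: 0.471574 * 100 = 47.16%

Space savings = 1 - 9490/17959 = 47.16%


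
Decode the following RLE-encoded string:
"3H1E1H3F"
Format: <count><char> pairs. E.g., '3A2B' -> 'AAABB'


Expanding each <count><char> pair:
  3H -> 'HHH'
  1E -> 'E'
  1H -> 'H'
  3F -> 'FFF'

Decoded = HHHEHFFF


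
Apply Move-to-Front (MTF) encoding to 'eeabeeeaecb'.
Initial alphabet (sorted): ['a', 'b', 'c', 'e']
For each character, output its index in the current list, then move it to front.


MTF encoding:
'e': index 3 in ['a', 'b', 'c', 'e'] -> ['e', 'a', 'b', 'c']
'e': index 0 in ['e', 'a', 'b', 'c'] -> ['e', 'a', 'b', 'c']
'a': index 1 in ['e', 'a', 'b', 'c'] -> ['a', 'e', 'b', 'c']
'b': index 2 in ['a', 'e', 'b', 'c'] -> ['b', 'a', 'e', 'c']
'e': index 2 in ['b', 'a', 'e', 'c'] -> ['e', 'b', 'a', 'c']
'e': index 0 in ['e', 'b', 'a', 'c'] -> ['e', 'b', 'a', 'c']
'e': index 0 in ['e', 'b', 'a', 'c'] -> ['e', 'b', 'a', 'c']
'a': index 2 in ['e', 'b', 'a', 'c'] -> ['a', 'e', 'b', 'c']
'e': index 1 in ['a', 'e', 'b', 'c'] -> ['e', 'a', 'b', 'c']
'c': index 3 in ['e', 'a', 'b', 'c'] -> ['c', 'e', 'a', 'b']
'b': index 3 in ['c', 'e', 'a', 'b'] -> ['b', 'c', 'e', 'a']


Output: [3, 0, 1, 2, 2, 0, 0, 2, 1, 3, 3]


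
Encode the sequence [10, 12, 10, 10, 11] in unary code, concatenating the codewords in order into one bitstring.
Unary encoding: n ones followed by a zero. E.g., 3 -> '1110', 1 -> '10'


Encode each number as n ones followed by a terminating 0:
  10 -> 11111111110 (11 bits)
  12 -> 1111111111110 (13 bits)
  10 -> 11111111110 (11 bits)
  10 -> 11111111110 (11 bits)
  11 -> 111111111110 (12 bits)
Total length = 11 + 13 + 11 + 11 + 12 = 58 bits.

Unary([10, 12, 10, 10, 11]) = 1111111111011111111111101111111111011111111110111111111110 (58 bits)


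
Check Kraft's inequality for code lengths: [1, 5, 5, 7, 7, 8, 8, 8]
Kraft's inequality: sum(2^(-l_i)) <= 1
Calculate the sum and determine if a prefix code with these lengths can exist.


Sum = 2^(-1) + 2^(-5) + 2^(-5) + 2^(-7) + 2^(-7) + 2^(-8) + 2^(-8) + 2^(-8)
    = 0.5 + 0.03125 + 0.03125 + 0.0078125 + 0.0078125 + 0.00390625 + 0.00390625 + 0.00390625
    = 151/256 = 0.58984375
Since 0.58984375 <= 1, Kraft's inequality IS satisfied.
A prefix code with these lengths CAN exist.

Kraft sum = 0.58984375. Satisfied.


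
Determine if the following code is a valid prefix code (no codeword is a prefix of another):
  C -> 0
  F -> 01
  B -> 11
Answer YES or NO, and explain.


Checking each pair (does one codeword prefix another?):
  C='0' vs F='01': prefix -- VIOLATION

NO -- this is NOT a valid prefix code. C (0) is a prefix of F (01).


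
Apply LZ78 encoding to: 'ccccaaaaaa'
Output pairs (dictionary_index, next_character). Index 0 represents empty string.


LZ78 encoding steps:
Dictionary: {0: ''}
Step 1: w='' (idx 0), next='c' -> output (0, 'c'), add 'c' as idx 1
Step 2: w='c' (idx 1), next='c' -> output (1, 'c'), add 'cc' as idx 2
Step 3: w='c' (idx 1), next='a' -> output (1, 'a'), add 'ca' as idx 3
Step 4: w='' (idx 0), next='a' -> output (0, 'a'), add 'a' as idx 4
Step 5: w='a' (idx 4), next='a' -> output (4, 'a'), add 'aa' as idx 5
Step 6: w='aa' (idx 5), end of input -> output (5, '')


Encoded: [(0, 'c'), (1, 'c'), (1, 'a'), (0, 'a'), (4, 'a'), (5, '')]


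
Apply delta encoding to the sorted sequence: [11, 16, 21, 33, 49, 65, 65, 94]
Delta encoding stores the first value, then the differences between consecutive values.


First value: 11
Deltas:
  16 - 11 = 5
  21 - 16 = 5
  33 - 21 = 12
  49 - 33 = 16
  65 - 49 = 16
  65 - 65 = 0
  94 - 65 = 29


Delta encoded: [11, 5, 5, 12, 16, 16, 0, 29]


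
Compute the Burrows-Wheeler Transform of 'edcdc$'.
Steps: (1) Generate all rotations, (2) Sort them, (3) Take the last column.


Rotations (sorted):
  0: $edcdc -> last char: c
  1: c$edcd -> last char: d
  2: cdc$ed -> last char: d
  3: dc$edc -> last char: c
  4: dcdc$e -> last char: e
  5: edcdc$ -> last char: $


BWT = cddce$


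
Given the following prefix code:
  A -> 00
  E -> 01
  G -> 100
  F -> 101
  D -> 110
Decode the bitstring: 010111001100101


Decoding step by step:
Bits 01 -> E
Bits 01 -> E
Bits 110 -> D
Bits 01 -> E
Bits 100 -> G
Bits 101 -> F


Decoded message: EEDEGF


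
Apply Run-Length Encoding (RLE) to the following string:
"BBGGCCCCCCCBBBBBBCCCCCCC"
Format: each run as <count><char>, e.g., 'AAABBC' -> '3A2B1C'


Scanning runs left to right:
  i=0: run of 'B' x 2 -> '2B'
  i=2: run of 'G' x 2 -> '2G'
  i=4: run of 'C' x 7 -> '7C'
  i=11: run of 'B' x 6 -> '6B'
  i=17: run of 'C' x 7 -> '7C'

RLE = 2B2G7C6B7C


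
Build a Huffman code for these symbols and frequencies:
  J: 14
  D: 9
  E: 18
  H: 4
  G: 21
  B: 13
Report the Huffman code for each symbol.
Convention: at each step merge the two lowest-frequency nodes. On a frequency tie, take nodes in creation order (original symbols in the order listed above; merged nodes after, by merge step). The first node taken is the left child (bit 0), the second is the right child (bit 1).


Huffman tree construction:
Step 1: Merge H(4) + D(9) = 13
Step 2: Merge B(13) + (H+D)(13) = 26
Step 3: Merge J(14) + E(18) = 32
Step 4: Merge G(21) + (B+(H+D))(26) = 47
Step 5: Merge (J+E)(32) + (G+(B+(H+D)))(47) = 79
Read each symbol's code off the tree from the root (left child = 0, right child = 1).

Codes:
  J: 00 (length 2)
  D: 1111 (length 4)
  E: 01 (length 2)
  H: 1110 (length 4)
  G: 10 (length 2)
  B: 110 (length 3)
Average code length: 197/79 = 2.4937 bits/symbol


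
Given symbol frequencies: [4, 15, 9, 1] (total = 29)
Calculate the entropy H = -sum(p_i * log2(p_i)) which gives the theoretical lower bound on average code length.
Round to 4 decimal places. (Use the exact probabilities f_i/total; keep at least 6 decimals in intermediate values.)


Per-symbol terms -p_i * log2(p_i) with p_i = f_i/29:
  p = 4/29 = 0.137931: log2(p) = -2.857981, -p*log2(p) = 0.394204
  p = 15/29 = 0.517241: log2(p) = -0.951090, -p*log2(p) = 0.491943
  p = 9/29 = 0.310345: log2(p) = -1.688056, -p*log2(p) = 0.523879
  p = 1/29 = 0.034483: log2(p) = -4.857981, -p*log2(p) = 0.167517
H = 0.394204 + 0.491943 + 0.523879 + 0.167517 = 1.577543

H = 1.5775 bits/symbol


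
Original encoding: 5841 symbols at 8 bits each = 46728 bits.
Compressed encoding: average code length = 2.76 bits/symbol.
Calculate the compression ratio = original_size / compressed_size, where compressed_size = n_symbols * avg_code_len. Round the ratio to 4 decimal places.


original_size = n_symbols * orig_bits = 5841 * 8 = 46728 bits
compressed_size = n_symbols * avg_code_len = 5841 * 2.76 = 16121.16 bits
ratio = original_size / compressed_size = 46728 / 16121.16 = 2.8986

Compression ratio = 2.8986


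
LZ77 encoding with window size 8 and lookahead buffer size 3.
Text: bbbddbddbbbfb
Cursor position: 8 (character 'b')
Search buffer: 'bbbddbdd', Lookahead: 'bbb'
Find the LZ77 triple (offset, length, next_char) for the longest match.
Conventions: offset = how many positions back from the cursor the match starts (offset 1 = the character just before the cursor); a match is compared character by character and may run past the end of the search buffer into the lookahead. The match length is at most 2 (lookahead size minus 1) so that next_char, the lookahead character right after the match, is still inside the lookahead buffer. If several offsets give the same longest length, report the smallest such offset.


Try each offset into the search buffer:
  offset=1 (pos 7, char 'd'): match length 0
  offset=2 (pos 6, char 'd'): match length 0
  offset=3 (pos 5, char 'b'): match length 1
  offset=4 (pos 4, char 'd'): match length 0
  offset=5 (pos 3, char 'd'): match length 0
  offset=6 (pos 2, char 'b'): match length 1
  offset=7 (pos 1, char 'b'): match length 2
  offset=8 (pos 0, char 'b'): match length 2
Longest match has length 2, found at offsets 7, 8; take the smallest, offset 7.
next_char = character at position 8 + 2 = 10 -> 'b'

Best match: offset=7, length=2 (matching 'bb' starting at position 1)
LZ77 triple: (7, 2, 'b')


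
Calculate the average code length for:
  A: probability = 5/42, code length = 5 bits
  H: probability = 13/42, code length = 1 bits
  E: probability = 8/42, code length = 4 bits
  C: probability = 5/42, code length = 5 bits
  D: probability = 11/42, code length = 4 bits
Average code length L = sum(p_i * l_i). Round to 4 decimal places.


Weighted contributions p_i * l_i:
  A: (5/42) * 5 = 25/42
  H: (13/42) * 1 = 13/42
  E: (8/42) * 4 = 32/42
  C: (5/42) * 5 = 25/42
  D: (11/42) * 4 = 44/42
Sum = (25 + 13 + 32 + 25 + 44)/42 = 139/42

L = 139/42 = 3.3095 bits/symbol


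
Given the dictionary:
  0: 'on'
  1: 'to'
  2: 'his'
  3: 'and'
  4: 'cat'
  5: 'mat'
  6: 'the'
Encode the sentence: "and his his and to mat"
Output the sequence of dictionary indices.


Look up each word in the dictionary:
  'and' -> 3
  'his' -> 2
  'his' -> 2
  'and' -> 3
  'to' -> 1
  'mat' -> 5

Encoded: [3, 2, 2, 3, 1, 5]


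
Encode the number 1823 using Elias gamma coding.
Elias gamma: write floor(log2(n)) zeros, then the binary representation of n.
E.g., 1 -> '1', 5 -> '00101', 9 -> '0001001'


num_bits = floor(log2(1823)) + 1 = 11
leading_zeros = num_bits - 1 = 10
binary(1823) = 11100011111

Elias gamma(1823) = '0000000000' + '11100011111' = 000000000011100011111 (21 bits)


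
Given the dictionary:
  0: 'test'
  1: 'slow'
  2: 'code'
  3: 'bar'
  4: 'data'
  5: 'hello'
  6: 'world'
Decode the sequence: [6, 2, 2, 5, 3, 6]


Look up each index in the dictionary:
  6 -> 'world'
  2 -> 'code'
  2 -> 'code'
  5 -> 'hello'
  3 -> 'bar'
  6 -> 'world'

Decoded: "world code code hello bar world"


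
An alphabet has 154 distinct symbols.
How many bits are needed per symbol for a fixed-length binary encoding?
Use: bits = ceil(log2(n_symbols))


log2(154) = 7.2668
Bracket: 2^7 = 128 < 154 <= 2^8 = 256
So ceil(log2(154)) = 8

bits = ceil(log2(154)) = ceil(7.2668) = 8 bits


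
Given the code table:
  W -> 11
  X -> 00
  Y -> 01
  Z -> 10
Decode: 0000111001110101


Decoding:
00 -> X
00 -> X
11 -> W
10 -> Z
01 -> Y
11 -> W
01 -> Y
01 -> Y


Result: XXWZYWYY
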